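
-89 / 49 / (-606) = 89 / 29694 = 0.00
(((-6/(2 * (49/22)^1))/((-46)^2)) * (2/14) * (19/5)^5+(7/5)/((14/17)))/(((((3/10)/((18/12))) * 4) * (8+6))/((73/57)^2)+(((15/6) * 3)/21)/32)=314822502481024/1322686046985625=0.24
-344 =-344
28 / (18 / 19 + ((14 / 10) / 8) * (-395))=-4256 / 10363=-0.41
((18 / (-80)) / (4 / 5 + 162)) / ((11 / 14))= -63 / 35816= -0.00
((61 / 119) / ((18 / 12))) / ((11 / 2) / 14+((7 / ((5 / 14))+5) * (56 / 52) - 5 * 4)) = 31720 / 639081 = 0.05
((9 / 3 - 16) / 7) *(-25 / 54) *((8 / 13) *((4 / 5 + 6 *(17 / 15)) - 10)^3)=-256 / 35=-7.31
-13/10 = -1.30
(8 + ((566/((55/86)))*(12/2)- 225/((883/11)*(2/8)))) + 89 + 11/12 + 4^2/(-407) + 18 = 116758028087/21562860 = 5414.77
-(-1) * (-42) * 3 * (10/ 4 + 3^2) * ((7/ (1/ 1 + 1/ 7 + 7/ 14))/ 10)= -3087/ 5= -617.40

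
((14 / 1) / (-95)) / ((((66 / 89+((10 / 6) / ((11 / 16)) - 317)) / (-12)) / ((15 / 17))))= -1480248 / 297719113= -0.00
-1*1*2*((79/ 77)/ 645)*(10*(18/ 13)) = -1896/ 43043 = -0.04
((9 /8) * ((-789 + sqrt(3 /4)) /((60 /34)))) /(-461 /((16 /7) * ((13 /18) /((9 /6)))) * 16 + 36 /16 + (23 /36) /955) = 52895349 /704585672 - 67041 * sqrt(3) /1409171344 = 0.07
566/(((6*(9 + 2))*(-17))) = -283/561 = -0.50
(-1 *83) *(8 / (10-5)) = -664 / 5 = -132.80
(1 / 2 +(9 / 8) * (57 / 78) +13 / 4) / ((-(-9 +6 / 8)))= 317 / 572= 0.55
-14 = -14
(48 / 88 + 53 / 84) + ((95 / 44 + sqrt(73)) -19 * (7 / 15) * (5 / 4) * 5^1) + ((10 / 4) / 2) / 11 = -8003 / 154 + sqrt(73) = -43.42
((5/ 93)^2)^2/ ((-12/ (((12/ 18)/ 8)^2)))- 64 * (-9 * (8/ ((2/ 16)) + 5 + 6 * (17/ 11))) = 64106367257892133/ 1421897260608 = 45085.09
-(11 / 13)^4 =-14641 / 28561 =-0.51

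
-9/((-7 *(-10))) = -9/70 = -0.13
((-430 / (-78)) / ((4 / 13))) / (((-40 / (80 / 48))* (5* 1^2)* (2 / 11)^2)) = -5203 / 1152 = -4.52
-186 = -186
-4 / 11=-0.36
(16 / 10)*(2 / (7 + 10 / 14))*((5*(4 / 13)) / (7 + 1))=28 / 351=0.08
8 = 8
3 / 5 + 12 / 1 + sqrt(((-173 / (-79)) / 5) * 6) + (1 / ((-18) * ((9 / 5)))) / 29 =sqrt(410010) / 395 + 295949 / 23490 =14.22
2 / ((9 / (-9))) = -2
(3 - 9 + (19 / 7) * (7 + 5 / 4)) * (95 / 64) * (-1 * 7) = -43605 / 256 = -170.33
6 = 6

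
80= 80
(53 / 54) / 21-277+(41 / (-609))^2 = -1848870397 / 6675858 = -276.95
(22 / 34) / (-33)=-1 / 51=-0.02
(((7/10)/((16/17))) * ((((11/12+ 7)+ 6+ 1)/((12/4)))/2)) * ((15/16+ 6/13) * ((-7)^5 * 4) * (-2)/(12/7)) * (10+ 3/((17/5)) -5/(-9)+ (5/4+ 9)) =14599459828289/3317760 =4400396.60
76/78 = 38/39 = 0.97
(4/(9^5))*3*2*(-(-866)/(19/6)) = 13856/124659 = 0.11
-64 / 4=-16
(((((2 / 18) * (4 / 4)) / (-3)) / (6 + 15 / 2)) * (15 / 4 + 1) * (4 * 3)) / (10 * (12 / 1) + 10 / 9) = -19 / 14715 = -0.00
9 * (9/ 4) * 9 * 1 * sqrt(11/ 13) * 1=729 * sqrt(143)/ 52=167.65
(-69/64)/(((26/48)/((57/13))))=-11799/1352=-8.73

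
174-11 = 163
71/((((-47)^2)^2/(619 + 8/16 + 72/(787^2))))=0.01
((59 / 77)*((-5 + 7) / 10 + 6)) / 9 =1829 / 3465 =0.53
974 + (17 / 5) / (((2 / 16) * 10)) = 24418 / 25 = 976.72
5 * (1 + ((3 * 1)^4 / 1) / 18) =55 / 2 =27.50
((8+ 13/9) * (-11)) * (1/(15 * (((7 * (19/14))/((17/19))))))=-6358/9747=-0.65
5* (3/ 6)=5/ 2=2.50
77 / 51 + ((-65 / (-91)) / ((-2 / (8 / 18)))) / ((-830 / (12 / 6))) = 134245 / 88893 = 1.51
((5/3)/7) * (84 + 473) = 2785/21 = 132.62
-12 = -12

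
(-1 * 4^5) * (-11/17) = 11264/17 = 662.59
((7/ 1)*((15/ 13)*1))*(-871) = -7035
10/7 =1.43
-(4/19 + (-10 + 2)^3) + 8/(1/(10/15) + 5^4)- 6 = 12041634/23807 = 505.80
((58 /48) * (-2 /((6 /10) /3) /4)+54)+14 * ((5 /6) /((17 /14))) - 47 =11087 /816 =13.59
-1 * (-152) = 152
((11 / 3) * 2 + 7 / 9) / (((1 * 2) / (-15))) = -365 / 6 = -60.83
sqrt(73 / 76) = sqrt(1387) / 38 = 0.98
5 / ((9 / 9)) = 5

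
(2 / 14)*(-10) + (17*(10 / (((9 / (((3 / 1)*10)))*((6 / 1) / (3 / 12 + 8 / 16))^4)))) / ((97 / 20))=-730085 / 521472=-1.40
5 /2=2.50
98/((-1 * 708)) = -49/354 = -0.14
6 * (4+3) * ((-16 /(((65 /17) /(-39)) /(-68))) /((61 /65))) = -30296448 /61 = -496663.08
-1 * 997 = -997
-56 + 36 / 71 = -3940 / 71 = -55.49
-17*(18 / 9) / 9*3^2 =-34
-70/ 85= -14/ 17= -0.82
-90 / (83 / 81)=-7290 / 83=-87.83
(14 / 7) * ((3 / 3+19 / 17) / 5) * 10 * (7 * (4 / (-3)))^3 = -351232 / 51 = -6886.90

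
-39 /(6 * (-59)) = 13 /118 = 0.11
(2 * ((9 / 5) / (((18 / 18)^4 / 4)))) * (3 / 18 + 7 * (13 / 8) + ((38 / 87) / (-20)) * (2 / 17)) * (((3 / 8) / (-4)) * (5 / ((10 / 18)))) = -55294893 / 394400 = -140.20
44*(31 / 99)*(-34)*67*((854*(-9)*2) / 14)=34461584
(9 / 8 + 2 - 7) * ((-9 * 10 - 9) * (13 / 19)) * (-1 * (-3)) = 119691 / 152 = 787.44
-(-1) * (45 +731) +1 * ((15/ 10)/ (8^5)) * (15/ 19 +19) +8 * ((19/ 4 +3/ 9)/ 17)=6178921495/ 7938048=778.39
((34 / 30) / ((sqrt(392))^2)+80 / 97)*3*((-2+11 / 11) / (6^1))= -472049 / 1140720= -0.41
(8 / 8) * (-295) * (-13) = 3835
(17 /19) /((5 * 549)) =0.00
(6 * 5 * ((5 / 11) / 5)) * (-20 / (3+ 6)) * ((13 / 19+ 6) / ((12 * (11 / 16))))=-101600 / 20691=-4.91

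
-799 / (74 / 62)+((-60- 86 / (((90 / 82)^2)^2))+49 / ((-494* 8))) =-472916952639029 / 599609790000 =-788.71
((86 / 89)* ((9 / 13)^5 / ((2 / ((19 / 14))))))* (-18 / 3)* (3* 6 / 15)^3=-31261485384 / 28914442375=-1.08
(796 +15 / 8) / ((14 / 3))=170.97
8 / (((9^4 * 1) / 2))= 16 / 6561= 0.00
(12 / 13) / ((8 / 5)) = 15 / 26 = 0.58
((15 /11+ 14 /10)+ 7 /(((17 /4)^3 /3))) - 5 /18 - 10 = -35217247 /4863870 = -7.24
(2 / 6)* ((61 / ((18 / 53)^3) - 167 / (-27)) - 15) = 9030089 / 17496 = 516.12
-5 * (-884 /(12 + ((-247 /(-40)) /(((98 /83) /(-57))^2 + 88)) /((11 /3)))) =3830589657065600 /10416376253661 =367.75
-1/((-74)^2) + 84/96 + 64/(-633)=5363845/6932616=0.77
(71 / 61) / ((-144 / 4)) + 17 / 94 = 15329 / 103212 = 0.15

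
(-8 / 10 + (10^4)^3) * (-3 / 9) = -4999999999996 / 15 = -333333333333.07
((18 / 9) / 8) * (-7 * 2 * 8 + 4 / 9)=-27.89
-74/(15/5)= -74/3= -24.67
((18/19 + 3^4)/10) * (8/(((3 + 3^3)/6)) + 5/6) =37887/1900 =19.94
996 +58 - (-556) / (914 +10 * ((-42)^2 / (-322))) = 10420968 / 9881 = 1054.65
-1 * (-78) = 78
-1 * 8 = -8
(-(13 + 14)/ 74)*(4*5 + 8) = -378/ 37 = -10.22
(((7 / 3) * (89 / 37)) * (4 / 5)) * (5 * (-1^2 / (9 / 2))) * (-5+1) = 19936 / 999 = 19.96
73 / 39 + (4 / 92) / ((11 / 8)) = 18781 / 9867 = 1.90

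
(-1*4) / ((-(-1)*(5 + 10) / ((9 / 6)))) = -2 / 5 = -0.40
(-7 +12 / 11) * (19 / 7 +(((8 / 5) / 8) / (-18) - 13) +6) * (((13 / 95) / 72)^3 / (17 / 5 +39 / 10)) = 77314627 / 3237832630771200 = 0.00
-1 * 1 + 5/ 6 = -1/ 6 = -0.17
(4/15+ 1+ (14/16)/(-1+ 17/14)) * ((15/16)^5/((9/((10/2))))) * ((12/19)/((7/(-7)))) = -27084375/19922944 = -1.36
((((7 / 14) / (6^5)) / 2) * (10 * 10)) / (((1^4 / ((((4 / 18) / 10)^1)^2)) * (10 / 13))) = 13 / 6298560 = 0.00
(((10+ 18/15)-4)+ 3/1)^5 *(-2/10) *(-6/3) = 690050502/15625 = 44163.23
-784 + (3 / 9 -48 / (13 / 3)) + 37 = -29552 / 39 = -757.74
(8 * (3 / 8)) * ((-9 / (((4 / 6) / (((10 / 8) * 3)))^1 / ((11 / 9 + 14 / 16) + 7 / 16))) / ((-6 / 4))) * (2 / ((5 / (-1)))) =-102.66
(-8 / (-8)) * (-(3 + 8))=-11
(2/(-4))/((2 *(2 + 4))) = -1/24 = -0.04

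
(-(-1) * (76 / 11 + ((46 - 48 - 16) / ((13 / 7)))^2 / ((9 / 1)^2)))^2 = 225000000 / 3455881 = 65.11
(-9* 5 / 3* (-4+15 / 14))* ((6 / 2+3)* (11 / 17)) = 20295 / 119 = 170.55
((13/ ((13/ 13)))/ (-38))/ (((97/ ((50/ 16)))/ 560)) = -11375/ 1843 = -6.17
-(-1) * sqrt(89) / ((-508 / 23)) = -23 * sqrt(89) / 508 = -0.43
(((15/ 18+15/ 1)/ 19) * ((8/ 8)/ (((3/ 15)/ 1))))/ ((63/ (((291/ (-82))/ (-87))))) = 0.00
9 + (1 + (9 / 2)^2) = 121 / 4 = 30.25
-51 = -51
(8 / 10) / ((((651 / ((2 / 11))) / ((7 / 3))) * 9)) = 8 / 138105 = 0.00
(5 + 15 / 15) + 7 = 13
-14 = -14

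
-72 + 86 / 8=-245 / 4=-61.25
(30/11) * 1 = 2.73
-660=-660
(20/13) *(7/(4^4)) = 35/832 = 0.04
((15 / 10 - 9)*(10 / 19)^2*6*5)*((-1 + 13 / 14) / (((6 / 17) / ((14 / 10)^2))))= 8925 / 361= 24.72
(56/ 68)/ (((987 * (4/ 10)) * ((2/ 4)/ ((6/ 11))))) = 20/ 8789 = 0.00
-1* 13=-13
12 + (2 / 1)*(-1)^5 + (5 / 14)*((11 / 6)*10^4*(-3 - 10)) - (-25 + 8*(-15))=-1784245 / 21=-84964.05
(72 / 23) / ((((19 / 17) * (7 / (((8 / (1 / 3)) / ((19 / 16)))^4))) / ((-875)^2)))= 2910880530432000000 / 56950277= 51112666764.24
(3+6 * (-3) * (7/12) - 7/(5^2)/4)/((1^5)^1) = -757/100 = -7.57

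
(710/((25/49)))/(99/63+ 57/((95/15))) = 24353/185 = 131.64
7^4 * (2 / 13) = 4802 / 13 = 369.38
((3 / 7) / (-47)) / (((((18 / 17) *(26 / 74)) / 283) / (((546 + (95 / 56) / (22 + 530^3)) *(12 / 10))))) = -810299225255299369 / 178289166466320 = -4544.86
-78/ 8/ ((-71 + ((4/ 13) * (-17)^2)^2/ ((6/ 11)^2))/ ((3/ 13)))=-13689/ 161264692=-0.00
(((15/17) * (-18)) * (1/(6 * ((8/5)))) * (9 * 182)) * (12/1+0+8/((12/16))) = -61425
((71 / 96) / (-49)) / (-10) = 71 / 47040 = 0.00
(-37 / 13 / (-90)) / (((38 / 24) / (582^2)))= 8355192 / 1235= 6765.34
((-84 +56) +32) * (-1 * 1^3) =-4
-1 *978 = -978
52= 52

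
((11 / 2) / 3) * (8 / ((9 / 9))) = 44 / 3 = 14.67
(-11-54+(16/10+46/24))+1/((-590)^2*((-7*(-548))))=-246298224617/4005934800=-61.48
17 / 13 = 1.31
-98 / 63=-14 / 9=-1.56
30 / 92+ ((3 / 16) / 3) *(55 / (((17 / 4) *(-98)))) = 48715 / 153272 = 0.32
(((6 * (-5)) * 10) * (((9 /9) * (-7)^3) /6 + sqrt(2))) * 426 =7305900 - 127800 * sqrt(2) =7125163.51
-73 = -73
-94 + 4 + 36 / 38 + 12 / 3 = -1616 / 19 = -85.05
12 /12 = 1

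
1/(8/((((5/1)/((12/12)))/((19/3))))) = 15/152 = 0.10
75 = 75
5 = 5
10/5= 2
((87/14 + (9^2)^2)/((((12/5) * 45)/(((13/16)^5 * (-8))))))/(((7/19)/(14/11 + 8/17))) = -35240814320387/43236458496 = -815.07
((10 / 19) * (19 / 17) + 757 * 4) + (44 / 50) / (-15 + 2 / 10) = 9524723 / 3145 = 3028.53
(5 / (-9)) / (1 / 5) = -25 / 9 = -2.78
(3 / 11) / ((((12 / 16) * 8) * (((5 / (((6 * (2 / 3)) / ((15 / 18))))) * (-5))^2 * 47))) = 288 / 8078125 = 0.00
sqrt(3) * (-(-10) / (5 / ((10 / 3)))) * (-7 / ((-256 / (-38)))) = -12.00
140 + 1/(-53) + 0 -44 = 5087/53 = 95.98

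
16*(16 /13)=256 /13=19.69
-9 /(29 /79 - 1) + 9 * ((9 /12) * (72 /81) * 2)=1311 /50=26.22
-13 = -13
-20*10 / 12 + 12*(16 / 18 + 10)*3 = 375.33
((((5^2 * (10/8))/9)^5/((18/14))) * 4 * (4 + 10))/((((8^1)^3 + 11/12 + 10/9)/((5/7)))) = 213623046875/6993291168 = 30.55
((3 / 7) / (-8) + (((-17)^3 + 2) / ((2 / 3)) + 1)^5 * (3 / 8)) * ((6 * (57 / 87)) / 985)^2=-47329307883891085275466983 / 365549732800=-129474333140289.70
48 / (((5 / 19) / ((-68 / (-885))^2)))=1405696 / 1305375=1.08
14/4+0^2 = 7/2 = 3.50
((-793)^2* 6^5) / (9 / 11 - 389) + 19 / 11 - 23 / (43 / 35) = -208543763906 / 16555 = -12597025.91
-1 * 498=-498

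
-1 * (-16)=16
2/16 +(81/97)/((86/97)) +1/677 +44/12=3308177/698664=4.74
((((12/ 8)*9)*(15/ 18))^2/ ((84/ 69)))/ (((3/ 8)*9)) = 1725/ 56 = 30.80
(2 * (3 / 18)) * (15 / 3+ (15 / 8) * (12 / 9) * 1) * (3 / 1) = 15 / 2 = 7.50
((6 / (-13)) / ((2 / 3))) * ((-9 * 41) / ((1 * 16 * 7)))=3321 / 1456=2.28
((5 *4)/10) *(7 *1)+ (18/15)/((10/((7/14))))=703/50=14.06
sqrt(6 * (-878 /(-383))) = 2 * sqrt(504411) /383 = 3.71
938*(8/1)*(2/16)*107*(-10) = -1003660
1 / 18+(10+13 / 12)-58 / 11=2323 / 396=5.87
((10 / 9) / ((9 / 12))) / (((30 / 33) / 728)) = 32032 / 27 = 1186.37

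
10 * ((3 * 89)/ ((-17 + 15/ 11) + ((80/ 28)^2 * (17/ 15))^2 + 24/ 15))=1586640825/ 42522926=37.31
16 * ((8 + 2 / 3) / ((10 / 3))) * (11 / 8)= 286 / 5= 57.20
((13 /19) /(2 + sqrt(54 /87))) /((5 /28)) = 1508 /665 - 78* sqrt(58) /665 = 1.37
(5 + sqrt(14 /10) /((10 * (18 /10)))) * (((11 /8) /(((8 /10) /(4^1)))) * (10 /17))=55 * sqrt(35) /1224 + 1375 /68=20.49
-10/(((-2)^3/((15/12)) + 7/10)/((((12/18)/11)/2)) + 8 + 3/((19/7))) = 1900/34009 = 0.06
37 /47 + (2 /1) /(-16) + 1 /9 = 0.77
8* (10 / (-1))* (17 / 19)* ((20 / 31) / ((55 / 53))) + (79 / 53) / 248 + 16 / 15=-1789513999 / 41206440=-43.43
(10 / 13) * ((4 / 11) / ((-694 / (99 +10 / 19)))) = -0.04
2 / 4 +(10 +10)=41 / 2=20.50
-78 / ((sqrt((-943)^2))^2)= -78 / 889249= -0.00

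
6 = 6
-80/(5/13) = -208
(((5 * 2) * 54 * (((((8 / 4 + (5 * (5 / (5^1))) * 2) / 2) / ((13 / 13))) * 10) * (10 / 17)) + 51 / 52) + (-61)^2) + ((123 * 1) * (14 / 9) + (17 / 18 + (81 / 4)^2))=744145193 / 31824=23383.14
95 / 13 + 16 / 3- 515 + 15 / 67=-1312079 / 2613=-502.14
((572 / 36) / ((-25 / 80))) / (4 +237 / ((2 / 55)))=-4576 / 586935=-0.01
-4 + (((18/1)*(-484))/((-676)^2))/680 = -155372929/38842960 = -4.00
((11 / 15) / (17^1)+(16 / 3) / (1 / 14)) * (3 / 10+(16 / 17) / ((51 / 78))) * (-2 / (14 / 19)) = -1819618163 / 5158650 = -352.73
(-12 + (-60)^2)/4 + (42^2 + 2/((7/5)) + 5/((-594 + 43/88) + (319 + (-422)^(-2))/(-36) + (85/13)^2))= 124301205359824477/46687307906407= 2662.42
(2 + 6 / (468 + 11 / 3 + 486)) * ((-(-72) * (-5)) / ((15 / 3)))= -415008 / 2873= -144.45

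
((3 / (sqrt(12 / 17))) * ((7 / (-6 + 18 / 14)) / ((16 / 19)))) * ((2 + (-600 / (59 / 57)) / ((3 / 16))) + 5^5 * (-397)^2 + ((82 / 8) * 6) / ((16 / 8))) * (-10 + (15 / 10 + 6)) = 541078187252995 * sqrt(51) / 498432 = 7752453992.75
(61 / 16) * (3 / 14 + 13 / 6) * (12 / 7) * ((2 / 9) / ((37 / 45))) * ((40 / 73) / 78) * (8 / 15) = 244000 / 15484833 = 0.02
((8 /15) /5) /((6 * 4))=1 /225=0.00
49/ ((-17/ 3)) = -8.65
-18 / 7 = -2.57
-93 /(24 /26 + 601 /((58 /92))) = -35061 /359746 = -0.10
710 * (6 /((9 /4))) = 5680 /3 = 1893.33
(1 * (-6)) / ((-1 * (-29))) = -6 / 29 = -0.21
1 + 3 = 4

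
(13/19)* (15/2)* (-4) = -390/19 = -20.53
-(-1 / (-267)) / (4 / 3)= -1 / 356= -0.00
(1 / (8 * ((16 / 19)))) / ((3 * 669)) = 19 / 256896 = 0.00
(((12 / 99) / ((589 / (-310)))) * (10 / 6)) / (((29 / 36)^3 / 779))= -42508800 / 268279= -158.45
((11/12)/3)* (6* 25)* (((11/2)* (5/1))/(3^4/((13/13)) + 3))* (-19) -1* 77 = -364991/1008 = -362.09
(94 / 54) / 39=47 / 1053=0.04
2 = 2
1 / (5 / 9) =9 / 5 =1.80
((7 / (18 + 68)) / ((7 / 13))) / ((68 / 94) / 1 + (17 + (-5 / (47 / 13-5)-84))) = -5499 / 2279645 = -0.00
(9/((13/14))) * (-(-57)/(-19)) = -378/13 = -29.08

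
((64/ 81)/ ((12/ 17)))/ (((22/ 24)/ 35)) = 38080/ 891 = 42.74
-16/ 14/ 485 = -8/ 3395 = -0.00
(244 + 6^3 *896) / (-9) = -193780 / 9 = -21531.11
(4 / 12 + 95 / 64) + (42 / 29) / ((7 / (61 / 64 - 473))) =-533677 / 5568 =-95.85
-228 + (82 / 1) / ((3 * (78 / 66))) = -7990 / 39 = -204.87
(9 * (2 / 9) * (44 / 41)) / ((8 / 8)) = 88 / 41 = 2.15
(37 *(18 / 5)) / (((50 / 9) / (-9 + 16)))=20979 / 125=167.83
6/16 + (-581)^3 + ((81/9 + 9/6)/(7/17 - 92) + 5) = -814302429191/4152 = -196122935.74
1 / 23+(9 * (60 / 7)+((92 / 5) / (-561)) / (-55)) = 1917190237 / 24838275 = 77.19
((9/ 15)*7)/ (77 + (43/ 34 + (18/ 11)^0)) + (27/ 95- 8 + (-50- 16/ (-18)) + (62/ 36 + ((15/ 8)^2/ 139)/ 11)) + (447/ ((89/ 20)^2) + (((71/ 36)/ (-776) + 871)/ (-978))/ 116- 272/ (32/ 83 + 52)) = -5226844189089478579940903/ 138729799454474063404800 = -37.68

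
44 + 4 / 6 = 134 / 3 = 44.67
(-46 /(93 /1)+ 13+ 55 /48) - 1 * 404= -193613 /496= -390.35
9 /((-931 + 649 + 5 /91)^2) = 74529 /658281649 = 0.00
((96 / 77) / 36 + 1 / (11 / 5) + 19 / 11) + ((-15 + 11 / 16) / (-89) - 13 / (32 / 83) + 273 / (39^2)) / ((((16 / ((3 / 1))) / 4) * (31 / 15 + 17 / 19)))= -180080974897 / 28873388544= -6.24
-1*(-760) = 760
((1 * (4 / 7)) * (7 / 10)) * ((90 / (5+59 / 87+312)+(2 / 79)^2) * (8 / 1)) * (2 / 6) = 391820656 / 1293665685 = 0.30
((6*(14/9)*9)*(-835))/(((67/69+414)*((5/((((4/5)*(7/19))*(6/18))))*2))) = -4517016/2720135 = -1.66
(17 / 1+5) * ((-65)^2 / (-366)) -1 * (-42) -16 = -41717 / 183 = -227.96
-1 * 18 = -18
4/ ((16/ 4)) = 1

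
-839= -839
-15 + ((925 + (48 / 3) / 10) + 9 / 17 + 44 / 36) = 698714 / 765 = 913.35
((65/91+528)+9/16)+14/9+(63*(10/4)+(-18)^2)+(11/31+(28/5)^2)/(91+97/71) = 864674767637/853851600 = 1012.68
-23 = -23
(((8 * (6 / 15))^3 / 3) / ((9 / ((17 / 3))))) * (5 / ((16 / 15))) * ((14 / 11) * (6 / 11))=121856 / 5445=22.38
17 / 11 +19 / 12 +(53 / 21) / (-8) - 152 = -149.19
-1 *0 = 0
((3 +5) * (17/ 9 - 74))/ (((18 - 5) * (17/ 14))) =-72688/ 1989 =-36.54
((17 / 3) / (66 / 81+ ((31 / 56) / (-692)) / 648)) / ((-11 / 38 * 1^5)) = -24.02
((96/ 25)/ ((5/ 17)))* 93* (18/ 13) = 2731968/ 1625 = 1681.21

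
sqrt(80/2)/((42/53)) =53 * sqrt(10)/21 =7.98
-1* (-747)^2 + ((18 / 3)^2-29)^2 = -557960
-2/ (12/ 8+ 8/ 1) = -4/ 19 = -0.21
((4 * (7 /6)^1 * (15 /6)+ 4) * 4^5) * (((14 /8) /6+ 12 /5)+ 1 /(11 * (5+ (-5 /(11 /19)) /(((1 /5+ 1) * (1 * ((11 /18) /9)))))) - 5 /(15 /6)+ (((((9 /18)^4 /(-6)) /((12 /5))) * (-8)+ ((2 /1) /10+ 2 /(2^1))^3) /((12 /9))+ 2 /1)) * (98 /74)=46133554096 /541125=85254.89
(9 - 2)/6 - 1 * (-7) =49/6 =8.17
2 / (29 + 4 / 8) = 4 / 59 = 0.07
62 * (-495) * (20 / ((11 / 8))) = -446400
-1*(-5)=5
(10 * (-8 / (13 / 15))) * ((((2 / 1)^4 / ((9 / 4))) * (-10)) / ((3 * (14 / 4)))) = 512000 / 819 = 625.15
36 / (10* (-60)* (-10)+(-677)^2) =36 / 464329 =0.00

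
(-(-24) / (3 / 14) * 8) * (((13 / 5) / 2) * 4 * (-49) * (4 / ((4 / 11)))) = -12556544 / 5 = -2511308.80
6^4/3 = 432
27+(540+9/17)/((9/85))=5132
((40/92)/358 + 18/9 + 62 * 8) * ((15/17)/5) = 6150813/69989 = 87.88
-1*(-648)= 648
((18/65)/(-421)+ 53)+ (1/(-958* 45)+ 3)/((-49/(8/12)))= 918389057842/17341665705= 52.96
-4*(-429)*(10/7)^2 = 171600/49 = 3502.04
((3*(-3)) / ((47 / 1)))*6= -54 / 47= -1.15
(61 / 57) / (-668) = -0.00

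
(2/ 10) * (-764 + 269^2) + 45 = 71822/ 5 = 14364.40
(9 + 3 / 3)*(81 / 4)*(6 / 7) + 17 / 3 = 3764 / 21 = 179.24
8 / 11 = 0.73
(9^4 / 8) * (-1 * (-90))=295245 / 4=73811.25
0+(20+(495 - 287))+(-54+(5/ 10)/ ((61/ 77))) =21305/ 122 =174.63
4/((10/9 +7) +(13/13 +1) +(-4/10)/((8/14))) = 360/847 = 0.43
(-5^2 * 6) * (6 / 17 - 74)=187800 / 17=11047.06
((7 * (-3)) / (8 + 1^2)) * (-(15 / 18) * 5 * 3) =175 / 6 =29.17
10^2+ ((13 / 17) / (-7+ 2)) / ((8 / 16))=99.69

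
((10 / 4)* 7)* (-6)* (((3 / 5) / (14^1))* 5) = -45 / 2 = -22.50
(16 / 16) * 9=9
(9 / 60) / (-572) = -3 / 11440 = -0.00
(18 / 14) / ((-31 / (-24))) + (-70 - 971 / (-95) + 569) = 10518112 / 20615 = 510.22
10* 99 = 990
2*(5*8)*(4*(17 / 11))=5440 / 11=494.55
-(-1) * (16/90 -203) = -9127/45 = -202.82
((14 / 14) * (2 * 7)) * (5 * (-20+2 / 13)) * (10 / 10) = -18060 / 13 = -1389.23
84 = 84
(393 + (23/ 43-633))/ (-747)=10297/ 32121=0.32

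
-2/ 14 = -1/ 7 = -0.14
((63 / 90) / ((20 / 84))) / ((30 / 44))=539 / 125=4.31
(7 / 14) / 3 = 1 / 6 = 0.17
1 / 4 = 0.25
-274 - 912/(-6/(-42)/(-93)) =593438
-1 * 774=-774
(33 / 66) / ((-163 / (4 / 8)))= -1 / 652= -0.00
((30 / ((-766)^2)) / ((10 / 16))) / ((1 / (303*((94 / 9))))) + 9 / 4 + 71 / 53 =119681241 / 31098068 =3.85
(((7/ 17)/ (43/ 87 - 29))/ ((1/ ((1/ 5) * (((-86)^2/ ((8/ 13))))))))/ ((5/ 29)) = -201.38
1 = 1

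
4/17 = 0.24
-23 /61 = -0.38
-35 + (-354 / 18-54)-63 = -515 / 3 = -171.67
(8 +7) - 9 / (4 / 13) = -57 / 4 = -14.25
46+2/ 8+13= 237/ 4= 59.25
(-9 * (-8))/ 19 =72/ 19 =3.79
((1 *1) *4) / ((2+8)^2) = 1 / 25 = 0.04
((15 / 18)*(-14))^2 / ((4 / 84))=8575 / 3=2858.33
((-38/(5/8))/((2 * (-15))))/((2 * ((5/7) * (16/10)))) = 133/150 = 0.89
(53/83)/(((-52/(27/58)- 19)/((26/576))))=-2067/9373024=-0.00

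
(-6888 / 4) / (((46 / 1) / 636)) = -547596 / 23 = -23808.52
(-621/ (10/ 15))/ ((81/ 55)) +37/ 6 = -1879/ 3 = -626.33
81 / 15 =27 / 5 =5.40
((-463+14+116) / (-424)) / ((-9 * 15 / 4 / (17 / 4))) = -629 / 6360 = -0.10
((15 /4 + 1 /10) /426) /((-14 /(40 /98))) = -11 /41748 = -0.00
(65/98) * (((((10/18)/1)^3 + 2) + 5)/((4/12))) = 169910/11907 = 14.27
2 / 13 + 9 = 119 / 13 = 9.15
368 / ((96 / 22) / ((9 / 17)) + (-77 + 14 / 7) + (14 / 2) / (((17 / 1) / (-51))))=-759 / 181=-4.19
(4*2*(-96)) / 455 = -768 / 455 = -1.69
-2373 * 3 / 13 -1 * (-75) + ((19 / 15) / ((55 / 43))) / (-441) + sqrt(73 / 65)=-2235351421 / 4729725 + sqrt(4745) / 65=-471.56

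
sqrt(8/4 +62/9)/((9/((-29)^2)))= 3364* sqrt(5)/27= 278.60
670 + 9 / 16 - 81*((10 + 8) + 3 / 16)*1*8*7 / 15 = -386347 / 80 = -4829.34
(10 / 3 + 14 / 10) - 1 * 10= -79 / 15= -5.27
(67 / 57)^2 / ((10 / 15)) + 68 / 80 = 63301 / 21660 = 2.92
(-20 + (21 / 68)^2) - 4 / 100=-2305599 / 115600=-19.94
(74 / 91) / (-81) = -74 / 7371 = -0.01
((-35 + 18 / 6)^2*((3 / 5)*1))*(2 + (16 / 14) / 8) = 9216 / 7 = 1316.57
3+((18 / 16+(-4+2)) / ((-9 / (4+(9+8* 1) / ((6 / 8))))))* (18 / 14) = 6.33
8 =8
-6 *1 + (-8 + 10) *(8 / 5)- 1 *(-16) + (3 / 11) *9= 861 / 55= 15.65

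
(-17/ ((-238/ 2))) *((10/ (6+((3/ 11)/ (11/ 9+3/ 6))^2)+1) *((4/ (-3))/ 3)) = -3726824/ 22068963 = -0.17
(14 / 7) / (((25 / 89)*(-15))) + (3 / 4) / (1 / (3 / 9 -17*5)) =-63.97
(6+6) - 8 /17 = 196 /17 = 11.53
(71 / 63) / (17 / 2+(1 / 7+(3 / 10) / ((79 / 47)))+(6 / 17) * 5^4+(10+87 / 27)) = 476765 / 102644168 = 0.00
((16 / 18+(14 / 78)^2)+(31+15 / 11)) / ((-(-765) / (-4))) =-742516 / 4266405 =-0.17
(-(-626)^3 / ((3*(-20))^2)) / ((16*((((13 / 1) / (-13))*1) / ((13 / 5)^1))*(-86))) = 398635861 / 3096000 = 128.76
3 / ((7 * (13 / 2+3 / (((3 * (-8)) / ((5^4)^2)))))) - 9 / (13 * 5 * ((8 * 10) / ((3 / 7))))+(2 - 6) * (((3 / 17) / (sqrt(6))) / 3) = -2 * sqrt(6) / 51 - 3556757 / 4738952400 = -0.10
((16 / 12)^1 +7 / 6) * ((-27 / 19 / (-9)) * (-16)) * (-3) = 360 / 19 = 18.95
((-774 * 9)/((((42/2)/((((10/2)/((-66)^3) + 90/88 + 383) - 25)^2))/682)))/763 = -14201610715783294117/371594904912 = -38217990.96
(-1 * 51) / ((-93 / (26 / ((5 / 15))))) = 42.77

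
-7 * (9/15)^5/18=-189/6250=-0.03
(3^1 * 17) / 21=17 / 7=2.43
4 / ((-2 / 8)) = -16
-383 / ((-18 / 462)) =29491 / 3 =9830.33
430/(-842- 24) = -215/433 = -0.50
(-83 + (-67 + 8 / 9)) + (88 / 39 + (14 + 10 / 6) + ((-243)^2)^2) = 407953759568 / 117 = 3486784269.81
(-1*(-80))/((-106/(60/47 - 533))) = 999640/2491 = 401.30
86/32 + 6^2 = 619/16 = 38.69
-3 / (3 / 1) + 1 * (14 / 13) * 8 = 7.62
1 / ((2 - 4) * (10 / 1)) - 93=-1861 / 20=-93.05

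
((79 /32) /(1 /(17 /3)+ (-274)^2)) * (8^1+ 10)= 12087 /20420720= 0.00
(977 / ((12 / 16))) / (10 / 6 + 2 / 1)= 3908 / 11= 355.27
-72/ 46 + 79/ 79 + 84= 1919/ 23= 83.43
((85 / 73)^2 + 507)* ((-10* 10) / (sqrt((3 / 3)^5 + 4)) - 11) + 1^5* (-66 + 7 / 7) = -28391.28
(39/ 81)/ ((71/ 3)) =13/ 639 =0.02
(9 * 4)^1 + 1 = 37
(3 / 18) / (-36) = -1 / 216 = -0.00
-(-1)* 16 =16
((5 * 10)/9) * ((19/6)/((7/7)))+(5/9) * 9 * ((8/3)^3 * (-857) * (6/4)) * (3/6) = -1644965/27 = -60924.63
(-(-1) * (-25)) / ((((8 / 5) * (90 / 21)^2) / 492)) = -10045 / 24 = -418.54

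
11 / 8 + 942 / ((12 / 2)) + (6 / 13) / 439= 7230817 / 45656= 158.38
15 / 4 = 3.75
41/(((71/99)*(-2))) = -4059/142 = -28.58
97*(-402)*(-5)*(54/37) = 10528380/37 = 284550.81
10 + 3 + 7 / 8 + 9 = 183 / 8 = 22.88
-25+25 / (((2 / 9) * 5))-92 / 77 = -569 / 154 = -3.69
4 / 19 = 0.21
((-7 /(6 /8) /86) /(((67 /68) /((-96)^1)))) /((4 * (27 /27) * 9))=7616 /25929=0.29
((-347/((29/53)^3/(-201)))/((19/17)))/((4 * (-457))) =-176523310023/847078748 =-208.39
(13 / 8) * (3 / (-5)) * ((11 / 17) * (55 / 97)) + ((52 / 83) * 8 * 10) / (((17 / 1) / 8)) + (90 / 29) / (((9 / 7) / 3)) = 967511047 / 31753144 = 30.47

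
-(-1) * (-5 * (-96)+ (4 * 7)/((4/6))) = 522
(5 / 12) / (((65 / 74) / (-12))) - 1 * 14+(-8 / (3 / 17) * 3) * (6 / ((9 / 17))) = -60880 / 39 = -1561.03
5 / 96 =0.05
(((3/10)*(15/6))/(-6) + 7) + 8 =119/8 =14.88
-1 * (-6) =6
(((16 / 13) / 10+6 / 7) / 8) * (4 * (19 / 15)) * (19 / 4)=80503 / 27300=2.95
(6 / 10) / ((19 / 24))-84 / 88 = -411 / 2090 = -0.20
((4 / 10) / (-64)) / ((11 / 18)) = -9 / 880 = -0.01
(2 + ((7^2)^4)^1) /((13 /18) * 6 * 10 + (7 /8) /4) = 553421088 /4181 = 132365.72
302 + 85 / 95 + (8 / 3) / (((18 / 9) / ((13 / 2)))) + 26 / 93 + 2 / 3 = 184067 / 589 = 312.51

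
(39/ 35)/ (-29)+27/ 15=1788/ 1015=1.76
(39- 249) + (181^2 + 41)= 32592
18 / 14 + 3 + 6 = 72 / 7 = 10.29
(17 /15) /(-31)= -17 /465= -0.04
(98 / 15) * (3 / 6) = 49 / 15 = 3.27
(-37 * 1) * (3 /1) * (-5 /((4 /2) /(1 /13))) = 555 /26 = 21.35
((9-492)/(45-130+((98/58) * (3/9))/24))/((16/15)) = 1890945/354862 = 5.33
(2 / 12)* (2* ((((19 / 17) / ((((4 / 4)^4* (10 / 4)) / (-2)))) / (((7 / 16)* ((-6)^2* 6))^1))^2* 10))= 46208 / 154850535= 0.00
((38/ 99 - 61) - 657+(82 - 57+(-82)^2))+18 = 598889/ 99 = 6049.38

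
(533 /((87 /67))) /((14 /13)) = 381.15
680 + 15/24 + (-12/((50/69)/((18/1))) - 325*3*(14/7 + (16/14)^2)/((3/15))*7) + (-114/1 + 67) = -157480237/1400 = -112485.88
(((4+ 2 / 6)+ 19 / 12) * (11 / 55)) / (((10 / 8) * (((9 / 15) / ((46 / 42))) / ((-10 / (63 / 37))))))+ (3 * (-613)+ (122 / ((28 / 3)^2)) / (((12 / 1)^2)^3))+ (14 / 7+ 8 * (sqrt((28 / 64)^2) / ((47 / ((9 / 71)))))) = -343565955647143 / 185998934016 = -1847.14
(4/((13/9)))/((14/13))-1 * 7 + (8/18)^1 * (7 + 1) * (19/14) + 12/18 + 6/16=725/504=1.44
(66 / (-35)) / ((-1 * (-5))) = -0.38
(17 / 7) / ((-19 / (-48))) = 6.14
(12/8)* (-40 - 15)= -165/2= -82.50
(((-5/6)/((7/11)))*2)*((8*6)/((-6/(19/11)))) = 760/21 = 36.19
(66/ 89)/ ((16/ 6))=99/ 356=0.28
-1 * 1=-1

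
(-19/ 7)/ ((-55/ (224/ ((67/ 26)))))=15808/ 3685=4.29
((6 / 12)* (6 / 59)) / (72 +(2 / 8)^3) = 192 / 271931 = 0.00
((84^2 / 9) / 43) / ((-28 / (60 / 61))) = -0.64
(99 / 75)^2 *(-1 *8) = -8712 / 625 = -13.94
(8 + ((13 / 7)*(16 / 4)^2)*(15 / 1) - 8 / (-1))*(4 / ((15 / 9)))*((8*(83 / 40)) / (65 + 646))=1073024 / 41475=25.87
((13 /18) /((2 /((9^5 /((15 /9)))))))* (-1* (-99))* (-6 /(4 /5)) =-75996063 /8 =-9499507.88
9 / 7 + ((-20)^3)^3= -3583999999991 / 7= -511999999998.71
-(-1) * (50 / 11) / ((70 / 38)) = 190 / 77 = 2.47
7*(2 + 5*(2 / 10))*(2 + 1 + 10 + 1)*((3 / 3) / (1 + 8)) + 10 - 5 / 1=113 / 3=37.67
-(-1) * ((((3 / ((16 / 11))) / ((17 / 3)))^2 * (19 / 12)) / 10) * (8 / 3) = 20691 / 369920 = 0.06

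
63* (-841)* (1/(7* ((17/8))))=-60552/17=-3561.88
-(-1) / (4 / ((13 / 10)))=13 / 40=0.32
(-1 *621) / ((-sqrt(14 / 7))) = 621 *sqrt(2) / 2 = 439.11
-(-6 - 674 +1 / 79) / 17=53719 / 1343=40.00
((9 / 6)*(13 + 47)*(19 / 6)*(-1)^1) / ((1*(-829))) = 285 / 829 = 0.34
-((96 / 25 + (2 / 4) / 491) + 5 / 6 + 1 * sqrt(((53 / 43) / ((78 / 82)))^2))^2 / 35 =-15103407644230084 / 14831230042321875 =-1.02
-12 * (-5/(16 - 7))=20/3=6.67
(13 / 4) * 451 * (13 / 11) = 6929 / 4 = 1732.25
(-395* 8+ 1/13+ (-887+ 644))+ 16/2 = -44134/13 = -3394.92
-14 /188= -7 /94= -0.07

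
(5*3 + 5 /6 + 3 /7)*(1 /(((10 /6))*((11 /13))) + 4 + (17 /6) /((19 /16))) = 15191969 /131670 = 115.38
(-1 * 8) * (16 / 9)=-128 / 9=-14.22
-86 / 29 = -2.97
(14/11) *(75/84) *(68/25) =34/11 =3.09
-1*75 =-75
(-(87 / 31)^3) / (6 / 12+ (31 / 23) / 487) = -14751784206 / 335536033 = -43.96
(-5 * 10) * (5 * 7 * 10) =-17500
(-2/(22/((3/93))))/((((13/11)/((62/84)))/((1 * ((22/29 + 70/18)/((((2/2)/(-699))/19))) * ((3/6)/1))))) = 5369951/95004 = 56.52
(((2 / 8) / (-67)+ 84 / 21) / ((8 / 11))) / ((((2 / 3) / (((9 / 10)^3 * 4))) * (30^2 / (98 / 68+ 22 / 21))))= 14249763 / 214400000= 0.07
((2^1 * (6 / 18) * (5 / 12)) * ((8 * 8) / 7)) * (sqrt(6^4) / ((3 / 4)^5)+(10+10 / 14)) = 4911520 / 11907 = 412.49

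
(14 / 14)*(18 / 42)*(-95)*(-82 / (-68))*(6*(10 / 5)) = -70110 / 119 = -589.16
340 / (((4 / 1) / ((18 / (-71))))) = -1530 / 71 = -21.55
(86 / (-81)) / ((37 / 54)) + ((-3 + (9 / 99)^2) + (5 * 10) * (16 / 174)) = 21974 / 389499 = 0.06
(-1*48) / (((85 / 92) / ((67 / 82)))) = -147936 / 3485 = -42.45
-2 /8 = -1 /4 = -0.25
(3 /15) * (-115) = -23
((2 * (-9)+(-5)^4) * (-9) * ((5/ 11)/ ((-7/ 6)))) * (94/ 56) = 3851415/ 1078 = 3572.74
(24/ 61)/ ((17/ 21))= 504/ 1037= 0.49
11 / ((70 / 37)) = 407 / 70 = 5.81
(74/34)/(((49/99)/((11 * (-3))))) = -120879/833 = -145.11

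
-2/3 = -0.67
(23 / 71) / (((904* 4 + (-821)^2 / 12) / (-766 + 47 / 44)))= -0.00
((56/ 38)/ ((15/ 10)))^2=3136/ 3249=0.97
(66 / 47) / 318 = 11 / 2491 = 0.00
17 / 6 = 2.83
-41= -41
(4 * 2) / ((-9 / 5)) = -40 / 9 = -4.44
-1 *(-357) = 357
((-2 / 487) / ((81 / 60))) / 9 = -40 / 118341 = -0.00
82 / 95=0.86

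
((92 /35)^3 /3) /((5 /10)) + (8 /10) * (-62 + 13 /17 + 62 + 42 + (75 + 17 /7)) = 236729492 /2186625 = 108.26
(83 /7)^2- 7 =133.59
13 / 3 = 4.33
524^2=274576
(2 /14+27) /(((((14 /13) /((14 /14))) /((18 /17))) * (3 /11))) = 81510 /833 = 97.85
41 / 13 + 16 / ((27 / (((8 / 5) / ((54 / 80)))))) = 43201 / 9477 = 4.56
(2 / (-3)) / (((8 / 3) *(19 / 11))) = -11 / 76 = -0.14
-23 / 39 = -0.59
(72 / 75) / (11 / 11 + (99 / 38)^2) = 34656 / 281125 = 0.12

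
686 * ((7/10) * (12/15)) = 9604/25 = 384.16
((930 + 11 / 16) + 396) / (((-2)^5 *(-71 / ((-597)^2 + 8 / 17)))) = 128613565147 / 617984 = 208117.95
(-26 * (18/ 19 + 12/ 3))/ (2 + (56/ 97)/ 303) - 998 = -45673760/ 42997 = -1062.25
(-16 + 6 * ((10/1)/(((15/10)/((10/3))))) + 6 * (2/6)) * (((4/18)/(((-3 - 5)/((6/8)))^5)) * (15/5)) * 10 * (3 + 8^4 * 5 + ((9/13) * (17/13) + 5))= -83674333125/708837376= -118.04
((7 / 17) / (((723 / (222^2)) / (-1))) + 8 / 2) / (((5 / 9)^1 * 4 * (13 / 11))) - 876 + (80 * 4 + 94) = -125473458 / 266305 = -471.16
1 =1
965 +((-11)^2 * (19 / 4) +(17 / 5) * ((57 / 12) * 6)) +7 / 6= 98269 / 60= 1637.82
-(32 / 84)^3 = -512 / 9261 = -0.06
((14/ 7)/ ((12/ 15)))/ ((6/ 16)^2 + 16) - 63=-64919/ 1033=-62.85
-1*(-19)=19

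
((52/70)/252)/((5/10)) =13/2205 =0.01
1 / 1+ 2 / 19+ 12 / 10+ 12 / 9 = 1037 / 285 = 3.64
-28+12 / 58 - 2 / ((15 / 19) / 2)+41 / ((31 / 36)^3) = 406277206 / 12959085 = 31.35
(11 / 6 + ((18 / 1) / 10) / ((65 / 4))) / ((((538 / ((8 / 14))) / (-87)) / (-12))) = 1319268 / 611975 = 2.16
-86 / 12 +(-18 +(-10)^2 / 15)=-37 / 2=-18.50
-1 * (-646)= 646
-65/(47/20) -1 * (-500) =22200/47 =472.34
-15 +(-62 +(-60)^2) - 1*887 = 2636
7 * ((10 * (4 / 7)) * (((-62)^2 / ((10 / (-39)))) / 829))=-599664 / 829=-723.36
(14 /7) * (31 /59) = 62 /59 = 1.05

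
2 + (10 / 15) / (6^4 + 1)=7784 / 3891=2.00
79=79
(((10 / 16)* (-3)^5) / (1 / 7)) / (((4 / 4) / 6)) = -25515 / 4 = -6378.75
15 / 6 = 5 / 2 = 2.50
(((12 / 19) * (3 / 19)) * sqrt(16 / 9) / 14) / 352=3 / 111188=0.00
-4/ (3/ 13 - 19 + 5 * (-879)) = 52/ 57379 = 0.00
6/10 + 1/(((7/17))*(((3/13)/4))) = 4483/105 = 42.70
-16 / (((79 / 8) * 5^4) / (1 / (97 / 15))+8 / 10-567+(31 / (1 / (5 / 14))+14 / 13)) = -174720 / 429782881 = -0.00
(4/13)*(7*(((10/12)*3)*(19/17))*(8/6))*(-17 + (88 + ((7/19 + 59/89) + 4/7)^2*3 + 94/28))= 153311058340/232821953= 658.49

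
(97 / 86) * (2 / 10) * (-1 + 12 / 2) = 97 / 86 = 1.13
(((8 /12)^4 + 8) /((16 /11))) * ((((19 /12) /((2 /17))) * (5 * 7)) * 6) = 10321465 /648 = 15928.19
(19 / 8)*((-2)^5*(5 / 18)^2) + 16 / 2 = 173 / 81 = 2.14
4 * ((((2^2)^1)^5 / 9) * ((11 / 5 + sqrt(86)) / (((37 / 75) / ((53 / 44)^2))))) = 3595520 / 1221 + 17977600 * sqrt(86) / 13431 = 15357.61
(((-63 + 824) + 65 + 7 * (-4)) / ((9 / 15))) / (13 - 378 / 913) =1214290 / 11491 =105.67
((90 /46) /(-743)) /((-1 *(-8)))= -45 /136712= -0.00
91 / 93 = 0.98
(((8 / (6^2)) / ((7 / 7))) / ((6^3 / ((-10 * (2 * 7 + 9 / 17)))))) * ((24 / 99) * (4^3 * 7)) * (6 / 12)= -1106560 / 136323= -8.12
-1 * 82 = -82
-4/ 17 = -0.24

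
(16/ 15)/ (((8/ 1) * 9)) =2/ 135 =0.01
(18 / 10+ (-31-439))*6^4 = -3033936 / 5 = -606787.20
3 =3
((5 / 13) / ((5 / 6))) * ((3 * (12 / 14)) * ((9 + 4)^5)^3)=425236649655523212 / 7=60748092807931887.43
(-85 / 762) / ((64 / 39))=-1105 / 16256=-0.07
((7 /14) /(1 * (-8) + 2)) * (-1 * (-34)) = -17 /6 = -2.83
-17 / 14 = -1.21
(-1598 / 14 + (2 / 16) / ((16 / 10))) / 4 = -51101 / 1792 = -28.52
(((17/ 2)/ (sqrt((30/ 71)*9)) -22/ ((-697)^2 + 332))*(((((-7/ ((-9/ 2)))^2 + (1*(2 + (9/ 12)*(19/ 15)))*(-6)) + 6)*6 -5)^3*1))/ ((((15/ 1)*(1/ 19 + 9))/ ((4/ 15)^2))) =919191720820736/ 173582439762234375 -177571127885824*sqrt(2130)/ 16067786484375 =-510.04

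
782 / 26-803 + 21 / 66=-772.60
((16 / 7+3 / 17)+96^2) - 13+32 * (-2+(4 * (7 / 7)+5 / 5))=1106874 / 119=9301.46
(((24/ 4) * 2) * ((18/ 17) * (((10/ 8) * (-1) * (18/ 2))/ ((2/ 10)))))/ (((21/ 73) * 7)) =-354.92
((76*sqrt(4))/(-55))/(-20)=38/275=0.14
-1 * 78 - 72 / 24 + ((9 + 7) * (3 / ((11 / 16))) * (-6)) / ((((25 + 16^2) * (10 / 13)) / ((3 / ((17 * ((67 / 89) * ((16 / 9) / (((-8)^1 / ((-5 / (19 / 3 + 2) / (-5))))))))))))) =-225193689 / 3520649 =-63.96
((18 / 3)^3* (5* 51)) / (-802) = -27540 / 401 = -68.68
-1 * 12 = -12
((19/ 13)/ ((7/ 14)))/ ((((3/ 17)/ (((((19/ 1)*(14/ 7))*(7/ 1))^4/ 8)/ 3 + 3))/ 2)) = 808535474692/ 117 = 6910559612.75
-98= -98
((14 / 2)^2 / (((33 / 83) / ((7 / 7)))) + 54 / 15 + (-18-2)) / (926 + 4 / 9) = 52887 / 458590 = 0.12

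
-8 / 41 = -0.20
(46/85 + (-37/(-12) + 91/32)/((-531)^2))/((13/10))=1245188141/2991042288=0.42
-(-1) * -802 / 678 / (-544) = 401 / 184416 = 0.00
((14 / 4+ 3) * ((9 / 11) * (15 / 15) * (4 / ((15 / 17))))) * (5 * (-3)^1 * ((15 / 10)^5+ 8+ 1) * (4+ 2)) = -3168477 / 88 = -36005.42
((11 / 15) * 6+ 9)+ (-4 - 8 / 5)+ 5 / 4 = 181 / 20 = 9.05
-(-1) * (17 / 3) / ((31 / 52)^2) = 45968 / 2883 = 15.94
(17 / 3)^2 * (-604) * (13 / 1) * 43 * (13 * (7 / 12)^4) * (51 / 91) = -142242586031 / 15552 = -9146256.82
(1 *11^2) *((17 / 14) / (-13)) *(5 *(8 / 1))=-41140 / 91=-452.09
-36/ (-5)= 36/ 5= 7.20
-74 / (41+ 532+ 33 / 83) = -3071 / 23796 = -0.13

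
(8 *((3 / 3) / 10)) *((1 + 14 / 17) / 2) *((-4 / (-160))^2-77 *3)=-11457569 / 68000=-168.49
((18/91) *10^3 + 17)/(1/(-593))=-11591371/91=-127377.70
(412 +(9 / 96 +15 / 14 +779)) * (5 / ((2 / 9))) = 12017025 / 448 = 26823.72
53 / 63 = 0.84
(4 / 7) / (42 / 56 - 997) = -16 / 27895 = -0.00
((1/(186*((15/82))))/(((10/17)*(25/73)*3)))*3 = 50881/348750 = 0.15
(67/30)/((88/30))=67/88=0.76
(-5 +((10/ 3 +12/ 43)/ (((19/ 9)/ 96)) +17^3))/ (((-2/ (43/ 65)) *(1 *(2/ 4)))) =-4144044/ 1235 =-3355.50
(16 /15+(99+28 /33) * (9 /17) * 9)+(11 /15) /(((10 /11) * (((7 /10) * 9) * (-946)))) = 7246394149 /15197490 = 476.82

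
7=7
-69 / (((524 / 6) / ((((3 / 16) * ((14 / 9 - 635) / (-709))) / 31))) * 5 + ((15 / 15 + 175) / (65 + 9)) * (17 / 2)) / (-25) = 4851551 / 142078486900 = 0.00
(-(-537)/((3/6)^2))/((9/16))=11456/3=3818.67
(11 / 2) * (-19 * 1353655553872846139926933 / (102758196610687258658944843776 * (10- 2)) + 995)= 8997507412317765608752367276297563 / 1644131145770996138543117500416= 5472.50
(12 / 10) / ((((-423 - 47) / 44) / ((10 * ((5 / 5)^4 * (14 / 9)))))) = -1232 / 705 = -1.75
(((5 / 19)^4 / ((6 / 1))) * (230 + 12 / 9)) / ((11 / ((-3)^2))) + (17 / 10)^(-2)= 0.50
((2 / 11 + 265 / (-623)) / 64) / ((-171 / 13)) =21697 / 74999232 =0.00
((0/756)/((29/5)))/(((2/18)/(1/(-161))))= 0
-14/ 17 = -0.82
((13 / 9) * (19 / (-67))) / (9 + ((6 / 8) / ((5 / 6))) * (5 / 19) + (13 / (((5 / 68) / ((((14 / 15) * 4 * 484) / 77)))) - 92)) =-234650 / 2329290309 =-0.00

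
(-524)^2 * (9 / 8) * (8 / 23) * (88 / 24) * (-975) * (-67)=591910347600 / 23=25735232504.35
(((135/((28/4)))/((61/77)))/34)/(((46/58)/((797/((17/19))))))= 652133295/810934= 804.18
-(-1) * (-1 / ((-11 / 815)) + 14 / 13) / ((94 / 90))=483705 / 6721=71.97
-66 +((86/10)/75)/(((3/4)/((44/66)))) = -222406/3375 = -65.90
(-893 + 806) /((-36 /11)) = 319 /12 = 26.58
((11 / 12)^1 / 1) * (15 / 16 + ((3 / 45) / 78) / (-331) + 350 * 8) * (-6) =-95455277687 / 6196320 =-15405.16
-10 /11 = -0.91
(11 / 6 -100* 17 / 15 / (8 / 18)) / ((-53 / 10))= 7595 / 159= 47.77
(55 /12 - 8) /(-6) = 0.57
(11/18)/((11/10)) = 5/9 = 0.56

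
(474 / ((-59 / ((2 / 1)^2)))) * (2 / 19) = -3792 / 1121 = -3.38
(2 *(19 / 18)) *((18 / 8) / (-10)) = -19 / 40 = -0.48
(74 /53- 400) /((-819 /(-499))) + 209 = -69991 /2067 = -33.86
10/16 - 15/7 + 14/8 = 13/56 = 0.23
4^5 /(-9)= -1024 /9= -113.78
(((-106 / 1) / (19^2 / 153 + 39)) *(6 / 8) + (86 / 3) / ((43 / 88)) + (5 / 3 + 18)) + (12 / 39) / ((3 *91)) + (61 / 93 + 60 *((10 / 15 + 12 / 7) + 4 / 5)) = 17764732191 / 66304784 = 267.93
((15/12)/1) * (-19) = -95/4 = -23.75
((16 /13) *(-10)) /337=-0.04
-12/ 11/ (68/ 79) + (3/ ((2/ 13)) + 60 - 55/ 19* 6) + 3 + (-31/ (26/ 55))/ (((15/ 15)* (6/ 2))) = 5820538/ 138567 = 42.01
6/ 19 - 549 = -10425/ 19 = -548.68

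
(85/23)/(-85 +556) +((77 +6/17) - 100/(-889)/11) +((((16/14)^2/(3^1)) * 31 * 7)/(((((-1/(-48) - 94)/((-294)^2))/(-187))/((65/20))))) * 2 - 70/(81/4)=1782075341376916108196/16872729715611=105618674.12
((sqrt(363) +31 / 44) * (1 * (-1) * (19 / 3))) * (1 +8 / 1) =-627 * sqrt(3)- 1767 / 44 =-1126.15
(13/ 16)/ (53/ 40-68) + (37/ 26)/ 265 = -0.01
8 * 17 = 136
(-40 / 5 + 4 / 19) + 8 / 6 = -368 / 57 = -6.46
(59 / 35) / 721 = 59 / 25235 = 0.00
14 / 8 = 7 / 4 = 1.75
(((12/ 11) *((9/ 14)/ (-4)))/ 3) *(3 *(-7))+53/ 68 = 1501/ 748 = 2.01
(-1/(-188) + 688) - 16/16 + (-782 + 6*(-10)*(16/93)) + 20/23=-14000587/134044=-104.45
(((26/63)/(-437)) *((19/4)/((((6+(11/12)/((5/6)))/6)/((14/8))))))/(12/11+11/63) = -15015/2864282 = -0.01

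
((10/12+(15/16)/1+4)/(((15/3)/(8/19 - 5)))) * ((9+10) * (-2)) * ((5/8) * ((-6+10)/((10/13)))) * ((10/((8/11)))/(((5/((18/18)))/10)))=1148719/64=17948.73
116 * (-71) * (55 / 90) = -45298 / 9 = -5033.11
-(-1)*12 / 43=12 / 43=0.28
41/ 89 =0.46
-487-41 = -528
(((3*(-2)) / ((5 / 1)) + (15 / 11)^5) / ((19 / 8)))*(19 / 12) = 1887046 / 805255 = 2.34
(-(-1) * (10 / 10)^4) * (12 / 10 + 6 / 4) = 27 / 10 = 2.70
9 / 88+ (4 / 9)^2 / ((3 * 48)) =0.10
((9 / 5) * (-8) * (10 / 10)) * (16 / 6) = -192 / 5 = -38.40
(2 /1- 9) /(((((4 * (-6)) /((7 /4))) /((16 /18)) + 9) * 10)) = 49 /450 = 0.11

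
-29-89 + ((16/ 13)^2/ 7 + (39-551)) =-745034/ 1183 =-629.78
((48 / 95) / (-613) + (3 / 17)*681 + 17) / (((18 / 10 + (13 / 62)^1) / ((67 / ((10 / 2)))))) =564126509416 / 616766885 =914.65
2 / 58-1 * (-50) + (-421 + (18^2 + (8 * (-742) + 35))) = -172491 / 29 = -5947.97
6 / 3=2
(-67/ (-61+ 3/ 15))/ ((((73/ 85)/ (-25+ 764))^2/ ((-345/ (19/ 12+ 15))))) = -1368081231913125/ 80595796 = -16974597.93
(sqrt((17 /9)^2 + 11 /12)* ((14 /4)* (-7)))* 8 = -98* sqrt(1453) /9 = -415.07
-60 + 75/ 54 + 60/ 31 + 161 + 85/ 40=237595/ 2232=106.45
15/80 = 0.19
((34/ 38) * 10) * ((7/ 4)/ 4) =595/ 152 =3.91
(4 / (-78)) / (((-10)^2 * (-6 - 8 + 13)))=0.00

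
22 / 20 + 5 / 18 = 62 / 45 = 1.38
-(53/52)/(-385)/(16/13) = 53/24640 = 0.00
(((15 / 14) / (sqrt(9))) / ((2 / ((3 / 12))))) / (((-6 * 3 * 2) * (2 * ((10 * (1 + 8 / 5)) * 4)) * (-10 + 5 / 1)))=1 / 838656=0.00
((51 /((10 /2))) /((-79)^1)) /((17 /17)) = -51 /395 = -0.13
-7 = -7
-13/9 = -1.44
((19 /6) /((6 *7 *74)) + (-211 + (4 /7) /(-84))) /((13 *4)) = -27543851 /6787872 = -4.06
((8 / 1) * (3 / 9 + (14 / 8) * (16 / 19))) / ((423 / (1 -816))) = -671560 / 24111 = -27.85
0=0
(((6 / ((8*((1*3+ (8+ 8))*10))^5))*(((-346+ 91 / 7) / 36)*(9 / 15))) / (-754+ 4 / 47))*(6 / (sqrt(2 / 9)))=140859*sqrt(2) / 2875001797541888000000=0.00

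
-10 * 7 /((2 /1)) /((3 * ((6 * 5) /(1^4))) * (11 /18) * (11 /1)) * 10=-70 /121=-0.58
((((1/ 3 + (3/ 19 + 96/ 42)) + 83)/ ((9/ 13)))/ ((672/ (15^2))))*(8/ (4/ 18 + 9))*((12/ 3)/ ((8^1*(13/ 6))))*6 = 7700625/ 154546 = 49.83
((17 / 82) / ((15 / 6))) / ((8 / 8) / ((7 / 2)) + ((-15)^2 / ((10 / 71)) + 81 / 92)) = 10948 / 211055905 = 0.00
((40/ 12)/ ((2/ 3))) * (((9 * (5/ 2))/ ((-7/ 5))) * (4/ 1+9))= -14625/ 14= -1044.64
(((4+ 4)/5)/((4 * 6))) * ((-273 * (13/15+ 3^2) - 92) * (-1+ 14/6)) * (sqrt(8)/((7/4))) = -445696 * sqrt(2)/1575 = -400.20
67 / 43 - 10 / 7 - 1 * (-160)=48199 / 301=160.13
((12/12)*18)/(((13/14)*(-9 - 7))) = -63/52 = -1.21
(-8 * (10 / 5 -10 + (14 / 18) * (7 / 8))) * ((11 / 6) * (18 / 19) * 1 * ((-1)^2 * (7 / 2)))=40579 / 114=355.96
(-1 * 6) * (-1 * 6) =36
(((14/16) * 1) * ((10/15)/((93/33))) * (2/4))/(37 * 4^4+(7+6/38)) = 1463/133997376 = 0.00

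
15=15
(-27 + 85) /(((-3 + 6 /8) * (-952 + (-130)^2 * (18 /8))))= -232 /333657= -0.00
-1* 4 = -4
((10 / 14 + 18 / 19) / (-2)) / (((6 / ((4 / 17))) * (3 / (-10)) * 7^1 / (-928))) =-120640 / 8379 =-14.40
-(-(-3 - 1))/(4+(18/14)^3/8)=-10976/11705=-0.94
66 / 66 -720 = -719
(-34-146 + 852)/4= 168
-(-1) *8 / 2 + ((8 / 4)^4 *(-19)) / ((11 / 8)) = -217.09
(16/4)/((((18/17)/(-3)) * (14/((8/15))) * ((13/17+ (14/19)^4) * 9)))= -301302152/6654439575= -0.05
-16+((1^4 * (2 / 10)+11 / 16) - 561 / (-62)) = -15039 / 2480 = -6.06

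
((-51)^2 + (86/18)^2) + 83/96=6803201/2592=2624.69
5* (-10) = -50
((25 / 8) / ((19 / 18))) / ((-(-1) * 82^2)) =225 / 511024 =0.00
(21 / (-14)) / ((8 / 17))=-51 / 16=-3.19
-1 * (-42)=42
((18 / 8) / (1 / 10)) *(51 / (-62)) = -2295 / 124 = -18.51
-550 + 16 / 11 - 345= -9829 / 11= -893.55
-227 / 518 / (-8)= 227 / 4144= 0.05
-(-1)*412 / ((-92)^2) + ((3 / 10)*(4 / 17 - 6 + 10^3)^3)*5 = 15325731567058631 / 10395908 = 1474208079.47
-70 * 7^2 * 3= -10290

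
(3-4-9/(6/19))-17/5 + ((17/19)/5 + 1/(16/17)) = -48121/1520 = -31.66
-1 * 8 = -8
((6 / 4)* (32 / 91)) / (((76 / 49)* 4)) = 21 / 247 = 0.09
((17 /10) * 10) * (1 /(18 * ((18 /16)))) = 68 /81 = 0.84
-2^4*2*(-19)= 608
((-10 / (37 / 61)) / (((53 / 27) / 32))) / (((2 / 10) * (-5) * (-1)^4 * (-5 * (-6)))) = 17568 / 1961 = 8.96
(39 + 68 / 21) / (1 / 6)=1774 / 7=253.43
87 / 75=29 / 25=1.16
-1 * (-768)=768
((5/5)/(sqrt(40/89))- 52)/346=-26/173+ sqrt(890)/6920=-0.15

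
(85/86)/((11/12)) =510/473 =1.08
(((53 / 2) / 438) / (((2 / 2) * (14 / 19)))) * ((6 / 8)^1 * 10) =5035 / 8176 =0.62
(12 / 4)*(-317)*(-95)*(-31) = -2800695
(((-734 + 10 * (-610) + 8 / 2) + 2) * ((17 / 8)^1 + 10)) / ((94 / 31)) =-5132949 / 188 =-27302.92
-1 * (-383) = 383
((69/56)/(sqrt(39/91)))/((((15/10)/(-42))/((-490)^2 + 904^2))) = -12159134*sqrt(21) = -55720151.94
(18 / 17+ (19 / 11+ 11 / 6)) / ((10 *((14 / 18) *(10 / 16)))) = 31098 / 32725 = 0.95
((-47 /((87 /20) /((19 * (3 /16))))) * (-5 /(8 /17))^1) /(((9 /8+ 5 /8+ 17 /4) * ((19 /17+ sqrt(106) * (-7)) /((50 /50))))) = -153555815 * sqrt(106) /1671185088 - 24517315 /1671185088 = -0.96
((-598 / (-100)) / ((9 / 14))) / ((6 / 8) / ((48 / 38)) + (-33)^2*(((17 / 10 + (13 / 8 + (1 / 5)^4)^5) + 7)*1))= 261625000000000000000 / 615239444712856756387293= 0.00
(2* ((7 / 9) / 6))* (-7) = -1.81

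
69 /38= 1.82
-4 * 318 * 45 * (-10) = 572400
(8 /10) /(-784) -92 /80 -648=-159042 /245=-649.15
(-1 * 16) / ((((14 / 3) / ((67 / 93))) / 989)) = -530104 / 217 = -2442.88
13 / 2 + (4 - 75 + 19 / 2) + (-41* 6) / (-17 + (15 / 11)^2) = -38.75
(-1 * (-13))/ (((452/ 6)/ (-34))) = -663/ 113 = -5.87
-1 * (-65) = 65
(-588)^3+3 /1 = -203297469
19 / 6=3.17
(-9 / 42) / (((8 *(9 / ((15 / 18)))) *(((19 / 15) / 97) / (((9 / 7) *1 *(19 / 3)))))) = -2425 / 1568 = -1.55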